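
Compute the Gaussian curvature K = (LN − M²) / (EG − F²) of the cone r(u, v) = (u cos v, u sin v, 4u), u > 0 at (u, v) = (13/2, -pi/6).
K = 0

Coefficients of the first fundamental form: E = 17, F = 0, G = u^2.
Coefficients of the second fundamental form: L = 0, M = 0, N = 4*sqrt(17)*u^2/(17*Abs(u)).
Assemble K = (LN − M²)/(EG − F²) = 0. At (u, v) = (13/2, -pi/6): K = 0.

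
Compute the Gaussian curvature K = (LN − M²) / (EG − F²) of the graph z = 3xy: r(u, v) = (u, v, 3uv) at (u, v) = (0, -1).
K = -9/100

Coefficients of the first fundamental form: E = 9*v^2 + 1, F = 9*u*v, G = 9*u^2 + 1.
Coefficients of the second fundamental form: L = 0, M = 3/sqrt(9*u^2 + 9*v^2 + 1), N = 0.
Assemble K = (LN − M²)/(EG − F²) = -9/(81*u^4 + 162*u^2*v^2 + 18*u^2 + 81*v^4 + 18*v^2 + 1). At (u, v) = (0, -1): K = -9/100.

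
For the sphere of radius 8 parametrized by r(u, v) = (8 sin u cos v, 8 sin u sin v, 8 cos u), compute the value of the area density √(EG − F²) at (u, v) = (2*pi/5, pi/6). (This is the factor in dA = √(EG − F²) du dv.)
√(EG − F²)|_{(2*pi/5, pi/6)} = 16*sqrt(2*sqrt(5) + 10)

E = 64, F = 0, G = 64*sin(u)^2, so EG − F² = 4096*sin(u)^2. Taking the positive square root: √(EG − F²) = 64*Abs(sin(u)). At (u, v) = (2*pi/5, pi/6): 16*sqrt(2*sqrt(5) + 10).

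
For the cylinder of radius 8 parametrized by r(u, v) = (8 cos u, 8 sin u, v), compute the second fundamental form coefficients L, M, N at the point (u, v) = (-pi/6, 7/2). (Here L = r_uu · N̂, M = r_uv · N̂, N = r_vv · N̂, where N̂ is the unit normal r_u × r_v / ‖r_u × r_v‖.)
L = -8;  M = 0;  N = 0

Compute the unit normal N̂(u, v) = (cos(u), sin(u), 0), and the second partials r_uu, r_uv, r_vv. Take dot products:
  L(u, v) = r_uu · N̂ = -8,
  M(u, v) = r_uv · N̂ = 0,
  N(u, v) = r_vv · N̂ = 0.
Evaluating at (u, v) = (-pi/6, 7/2):
  L = -8, M = 0, N = 0.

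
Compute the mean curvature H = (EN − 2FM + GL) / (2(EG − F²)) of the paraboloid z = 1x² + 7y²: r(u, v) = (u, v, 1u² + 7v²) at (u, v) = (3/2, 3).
H = 1835*sqrt(1774)/3147076

With E = 4*u^2 + 1, F = 28*u*v, G = 196*v^2 + 1, L = 2/sqrt(4*u^2 + 196*v^2 + 1), M = 0, N = 14/sqrt(4*u^2 + 196*v^2 + 1), assemble
  H = (EN − 2FM + GL) / (2(EG − F²)) = 4*(7*u^2 + 49*v^2 + 2)/(4*u^2 + 196*v^2 + 1)^(3/2).
At (u, v) = (3/2, 3): H = 1835*sqrt(1774)/3147076.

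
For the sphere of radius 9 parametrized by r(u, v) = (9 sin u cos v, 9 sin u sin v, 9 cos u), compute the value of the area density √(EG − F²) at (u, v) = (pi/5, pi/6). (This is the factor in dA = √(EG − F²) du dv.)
√(EG − F²)|_{(pi/5, pi/6)} = 81*sqrt(10 - 2*sqrt(5))/4

E = 81, F = 0, G = 81*sin(u)^2, so EG − F² = 6561*sin(u)^2. Taking the positive square root: √(EG − F²) = 81*Abs(sin(u)). At (u, v) = (pi/5, pi/6): 81*sqrt(10 - 2*sqrt(5))/4.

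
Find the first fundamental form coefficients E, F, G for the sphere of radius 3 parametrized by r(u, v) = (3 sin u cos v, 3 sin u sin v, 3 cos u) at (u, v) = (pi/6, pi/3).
E = 9;  F = 0;  G = 9/4

Partials: r_u = (3*cos(u)*cos(v), 3*sin(v)*cos(u), -3*sin(u)), r_v = (-3*sin(u)*sin(v), 3*sin(u)*cos(v), 0). As functions of (u, v):
  E = r_u · r_u = 9,
  F = r_u · r_v = 0,
  G = r_v · r_v = 9*sin(u)^2.
Evaluating at (u, v) = (pi/6, pi/3): E = 9, F = 0, G = 9/4.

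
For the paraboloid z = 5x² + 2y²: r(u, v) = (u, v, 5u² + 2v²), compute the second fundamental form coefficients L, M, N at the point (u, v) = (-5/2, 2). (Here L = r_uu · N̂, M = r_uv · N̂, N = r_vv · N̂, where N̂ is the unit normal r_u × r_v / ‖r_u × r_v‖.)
L = sqrt(690)/69;  M = 0;  N = 2*sqrt(690)/345

Compute the unit normal N̂(u, v) = (-10*u/sqrt(100*u^2 + 16*v^2 + 1), -4*v/sqrt(100*u^2 + 16*v^2 + 1), 1/sqrt(100*u^2 + 16*v^2 + 1)), and the second partials r_uu, r_uv, r_vv. Take dot products:
  L(u, v) = r_uu · N̂ = 10/sqrt(100*u^2 + 16*v^2 + 1),
  M(u, v) = r_uv · N̂ = 0,
  N(u, v) = r_vv · N̂ = 4/sqrt(100*u^2 + 16*v^2 + 1).
Evaluating at (u, v) = (-5/2, 2):
  L = sqrt(690)/69, M = 0, N = 2*sqrt(690)/345.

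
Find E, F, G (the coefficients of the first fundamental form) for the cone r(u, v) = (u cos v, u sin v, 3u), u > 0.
E = 10;  F = 0;  G = u^2

Compute partials: r_u = (cos(v), sin(v), 3), r_v = (-u*sin(v), u*cos(v), 0). Then
  E = r_u · r_u = 10,
  F = r_u · r_v = 0,
  G = r_v · r_v = u^2.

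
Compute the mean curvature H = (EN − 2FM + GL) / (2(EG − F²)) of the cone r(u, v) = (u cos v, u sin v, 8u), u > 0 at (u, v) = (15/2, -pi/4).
H = 8*sqrt(65)/975

With E = 65, F = 0, G = u^2, L = 0, M = 0, N = 8*sqrt(65)*u^2/(65*Abs(u)), assemble
  H = (EN − 2FM + GL) / (2(EG − F²)) = 4*sqrt(65)/(65*Abs(u)).
At (u, v) = (15/2, -pi/4): H = 8*sqrt(65)/975.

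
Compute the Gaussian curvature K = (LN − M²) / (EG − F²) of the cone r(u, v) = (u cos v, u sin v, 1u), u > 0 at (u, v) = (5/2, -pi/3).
K = 0

Coefficients of the first fundamental form: E = 2, F = 0, G = u^2.
Coefficients of the second fundamental form: L = 0, M = 0, N = sqrt(2)*u^2/(2*Abs(u)).
Assemble K = (LN − M²)/(EG − F²) = 0. At (u, v) = (5/2, -pi/3): K = 0.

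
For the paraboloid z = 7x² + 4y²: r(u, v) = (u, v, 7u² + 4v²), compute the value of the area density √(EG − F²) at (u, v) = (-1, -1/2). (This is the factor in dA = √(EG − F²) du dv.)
√(EG − F²)|_{(-1, -1/2)} = sqrt(213)

E = 196*u^2 + 1, F = 112*u*v, G = 64*v^2 + 1, so EG − F² = 196*u^2 + 64*v^2 + 1. Taking the positive square root: √(EG − F²) = sqrt(196*u^2 + 64*v^2 + 1). At (u, v) = (-1, -1/2): sqrt(213).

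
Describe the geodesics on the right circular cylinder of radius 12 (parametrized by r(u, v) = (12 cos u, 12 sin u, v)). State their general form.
The cylinder is flat (K = 0) and locally isometric to the plane via the development (u, v) ↦ (12 u, v). Geodesics are the pre-images of straight lines: circles (v constant), vertical lines (u constant), and helices (v = c · u + d) for constants c, d.

A right cylinder has E = 12², F = 0, G = 1, so EG − F² = 12², and L = −12, M = N = 0, giving K = (LN − M²)/(EG − F²) = 0 everywhere. A flat surface is locally isometric to the Euclidean plane via the map (u, v) ↦ (12 u, v). Straight lines in the (x̃, ỹ) plane pull back to: (a) horizontal circles (v = const), (b) vertical generators (u = const), and (c) helices (12 u tan θ = v, i.e. v = c · u + d).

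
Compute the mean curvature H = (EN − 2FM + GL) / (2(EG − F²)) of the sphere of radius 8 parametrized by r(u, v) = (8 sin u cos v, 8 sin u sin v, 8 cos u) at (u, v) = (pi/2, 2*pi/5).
H = -1/8

With E = 64, F = 0, G = 64*sin(u)^2, L = -8*sin(u)/Abs(sin(u)), M = 0, N = -8*sin(u)^3/Abs(sin(u)), assemble
  H = (EN − 2FM + GL) / (2(EG − F²)) = -sin(u)/(8*Abs(sin(u))).
At (u, v) = (pi/2, 2*pi/5): H = -1/8.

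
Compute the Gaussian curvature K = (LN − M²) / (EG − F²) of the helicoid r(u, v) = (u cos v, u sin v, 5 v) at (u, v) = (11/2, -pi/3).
K = -400/48841

Coefficients of the first fundamental form: E = 1, F = 0, G = u^2 + 25.
Coefficients of the second fundamental form: L = 0, M = -5/sqrt(u^2 + 25), N = 0.
Assemble K = (LN − M²)/(EG − F²) = -25/(u^2 + 25)^2. At (u, v) = (11/2, -pi/3): K = -400/48841.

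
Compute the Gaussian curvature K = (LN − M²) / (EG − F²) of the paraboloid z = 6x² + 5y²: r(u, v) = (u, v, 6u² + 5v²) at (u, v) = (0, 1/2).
K = 30/169

Coefficients of the first fundamental form: E = 144*u^2 + 1, F = 120*u*v, G = 100*v^2 + 1.
Coefficients of the second fundamental form: L = 12/sqrt(144*u^2 + 100*v^2 + 1), M = 0, N = 10/sqrt(144*u^2 + 100*v^2 + 1).
Assemble K = (LN − M²)/(EG − F²) = 120/(20736*u^4 + 28800*u^2*v^2 + 288*u^2 + 10000*v^4 + 200*v^2 + 1). At (u, v) = (0, 1/2): K = 30/169.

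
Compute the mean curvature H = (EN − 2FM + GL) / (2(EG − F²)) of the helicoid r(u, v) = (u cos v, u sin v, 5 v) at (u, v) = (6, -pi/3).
H = 0

With E = 1, F = 0, G = u^2 + 25, L = 0, M = -5/sqrt(u^2 + 25), N = 0, assemble
  H = (EN − 2FM + GL) / (2(EG − F²)) = 0.
At (u, v) = (6, -pi/3): H = 0.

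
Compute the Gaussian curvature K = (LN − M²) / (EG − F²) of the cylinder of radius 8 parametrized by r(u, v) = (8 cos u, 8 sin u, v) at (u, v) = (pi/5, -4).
K = 0

Coefficients of the first fundamental form: E = 64, F = 0, G = 1.
Coefficients of the second fundamental form: L = -8, M = 0, N = 0.
Assemble K = (LN − M²)/(EG − F²) = 0. At (u, v) = (pi/5, -4): K = 0.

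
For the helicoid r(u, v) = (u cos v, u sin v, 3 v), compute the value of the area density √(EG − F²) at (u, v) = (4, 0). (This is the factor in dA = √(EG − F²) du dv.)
√(EG − F²)|_{(4, 0)} = 5

E = 1, F = 0, G = u^2 + 9, so EG − F² = u^2 + 9. Taking the positive square root: √(EG − F²) = sqrt(u^2 + 9). At (u, v) = (4, 0): 5.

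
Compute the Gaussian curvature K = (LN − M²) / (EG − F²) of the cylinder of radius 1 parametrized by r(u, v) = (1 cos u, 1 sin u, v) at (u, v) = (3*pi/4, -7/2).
K = 0

Coefficients of the first fundamental form: E = 1, F = 0, G = 1.
Coefficients of the second fundamental form: L = -1, M = 0, N = 0.
Assemble K = (LN − M²)/(EG − F²) = 0. At (u, v) = (3*pi/4, -7/2): K = 0.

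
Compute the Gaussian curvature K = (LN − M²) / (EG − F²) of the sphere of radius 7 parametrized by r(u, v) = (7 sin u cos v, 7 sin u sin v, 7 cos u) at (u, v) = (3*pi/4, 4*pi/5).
K = 1/49

Coefficients of the first fundamental form: E = 49, F = 0, G = 49*sin(u)^2.
Coefficients of the second fundamental form: L = -7*sin(u)/Abs(sin(u)), M = 0, N = -7*sin(u)^3/Abs(sin(u)).
Assemble K = (LN − M²)/(EG − F²) = 1/49. At (u, v) = (3*pi/4, 4*pi/5): K = 1/49.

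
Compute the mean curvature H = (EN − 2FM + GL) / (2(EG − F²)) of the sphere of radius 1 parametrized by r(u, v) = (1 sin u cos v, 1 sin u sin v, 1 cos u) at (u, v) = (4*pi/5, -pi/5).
H = -1

With E = 1, F = 0, G = sin(u)^2, L = -sin(u)/Abs(sin(u)), M = 0, N = -sin(u)^3/Abs(sin(u)), assemble
  H = (EN − 2FM + GL) / (2(EG − F²)) = -sin(u)/Abs(sin(u)).
At (u, v) = (4*pi/5, -pi/5): H = -1.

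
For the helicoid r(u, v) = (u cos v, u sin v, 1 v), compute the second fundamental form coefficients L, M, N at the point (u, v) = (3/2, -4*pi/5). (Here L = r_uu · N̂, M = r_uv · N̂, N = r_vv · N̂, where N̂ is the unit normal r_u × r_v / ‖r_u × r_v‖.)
L = 0;  M = -2*sqrt(13)/13;  N = 0

Compute the unit normal N̂(u, v) = (sin(v)/sqrt(u^2 + 1), -cos(v)/sqrt(u^2 + 1), u/sqrt(u^2 + 1)), and the second partials r_uu, r_uv, r_vv. Take dot products:
  L(u, v) = r_uu · N̂ = 0,
  M(u, v) = r_uv · N̂ = -1/sqrt(u^2 + 1),
  N(u, v) = r_vv · N̂ = 0.
Evaluating at (u, v) = (3/2, -4*pi/5):
  L = 0, M = -2*sqrt(13)/13, N = 0.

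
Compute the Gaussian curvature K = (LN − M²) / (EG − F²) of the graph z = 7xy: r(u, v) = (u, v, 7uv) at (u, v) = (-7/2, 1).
K = -784/6765201

Coefficients of the first fundamental form: E = 49*v^2 + 1, F = 49*u*v, G = 49*u^2 + 1.
Coefficients of the second fundamental form: L = 0, M = 7/sqrt(49*u^2 + 49*v^2 + 1), N = 0.
Assemble K = (LN − M²)/(EG − F²) = -49/(2401*u^4 + 4802*u^2*v^2 + 98*u^2 + 2401*v^4 + 98*v^2 + 1). At (u, v) = (-7/2, 1): K = -784/6765201.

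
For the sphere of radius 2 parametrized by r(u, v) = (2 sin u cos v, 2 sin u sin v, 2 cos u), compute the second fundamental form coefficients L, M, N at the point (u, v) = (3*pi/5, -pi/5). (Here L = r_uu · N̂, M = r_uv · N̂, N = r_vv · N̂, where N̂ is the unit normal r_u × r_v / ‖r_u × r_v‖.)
L = -2;  M = 0;  N = -5/4 - sqrt(5)/4

Compute the unit normal N̂(u, v) = (sin(u)^2*cos(v)/Abs(sin(u)), sin(u)^2*sin(v)/Abs(sin(u)), sin(2*u)/(2*Abs(sin(u)))), and the second partials r_uu, r_uv, r_vv. Take dot products:
  L(u, v) = r_uu · N̂ = -2*sin(u)/Abs(sin(u)),
  M(u, v) = r_uv · N̂ = 0,
  N(u, v) = r_vv · N̂ = -2*sin(u)^3/Abs(sin(u)).
Evaluating at (u, v) = (3*pi/5, -pi/5):
  L = -2, M = 0, N = -5/4 - sqrt(5)/4.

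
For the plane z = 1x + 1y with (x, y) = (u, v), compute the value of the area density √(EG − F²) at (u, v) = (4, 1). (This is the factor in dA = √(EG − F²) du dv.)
√(EG − F²)|_{(4, 1)} = sqrt(3)

E = 2, F = 1, G = 2, so EG − F² = 3. Taking the positive square root: √(EG − F²) = sqrt(3). At (u, v) = (4, 1): sqrt(3).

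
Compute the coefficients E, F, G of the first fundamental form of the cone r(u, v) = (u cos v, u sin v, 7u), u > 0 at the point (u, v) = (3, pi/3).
E = 50;  F = 0;  G = 9

Partials: r_u = (cos(v), sin(v), 7), r_v = (-u*sin(v), u*cos(v), 0). As functions of (u, v):
  E = r_u · r_u = 50,
  F = r_u · r_v = 0,
  G = r_v · r_v = u^2.
Evaluating at (u, v) = (3, pi/3): E = 50, F = 0, G = 9.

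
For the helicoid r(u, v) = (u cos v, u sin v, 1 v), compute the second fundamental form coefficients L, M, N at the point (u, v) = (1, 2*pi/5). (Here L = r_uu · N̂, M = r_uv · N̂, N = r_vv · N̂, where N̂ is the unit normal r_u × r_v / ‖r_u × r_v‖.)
L = 0;  M = -sqrt(2)/2;  N = 0

Compute the unit normal N̂(u, v) = (sin(v)/sqrt(u^2 + 1), -cos(v)/sqrt(u^2 + 1), u/sqrt(u^2 + 1)), and the second partials r_uu, r_uv, r_vv. Take dot products:
  L(u, v) = r_uu · N̂ = 0,
  M(u, v) = r_uv · N̂ = -1/sqrt(u^2 + 1),
  N(u, v) = r_vv · N̂ = 0.
Evaluating at (u, v) = (1, 2*pi/5):
  L = 0, M = -sqrt(2)/2, N = 0.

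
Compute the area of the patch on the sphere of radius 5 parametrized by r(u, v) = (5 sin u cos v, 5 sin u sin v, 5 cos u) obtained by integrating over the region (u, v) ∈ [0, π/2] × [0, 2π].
Area = 50*pi

Area = ∫∫ √(EG − F²) du dv with √(EG − F²) = 25*Abs(sin(u)). Integrating over [0, π/2] × [0, 2π] gives 50*pi.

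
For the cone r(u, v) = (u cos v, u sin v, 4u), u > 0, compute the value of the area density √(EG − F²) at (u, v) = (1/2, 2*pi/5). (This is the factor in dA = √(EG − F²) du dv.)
√(EG − F²)|_{(1/2, 2*pi/5)} = sqrt(17)/2

E = 17, F = 0, G = u^2, so EG − F² = 17*u^2. Taking the positive square root: √(EG − F²) = sqrt(17)*Abs(u). At (u, v) = (1/2, 2*pi/5): sqrt(17)/2.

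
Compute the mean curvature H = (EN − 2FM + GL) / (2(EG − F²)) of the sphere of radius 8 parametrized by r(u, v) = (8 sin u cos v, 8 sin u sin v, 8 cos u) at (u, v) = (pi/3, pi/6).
H = -1/8

With E = 64, F = 0, G = 64*sin(u)^2, L = -8*sin(u)/Abs(sin(u)), M = 0, N = -8*sin(u)^3/Abs(sin(u)), assemble
  H = (EN − 2FM + GL) / (2(EG − F²)) = -sin(u)/(8*Abs(sin(u))).
At (u, v) = (pi/3, pi/6): H = -1/8.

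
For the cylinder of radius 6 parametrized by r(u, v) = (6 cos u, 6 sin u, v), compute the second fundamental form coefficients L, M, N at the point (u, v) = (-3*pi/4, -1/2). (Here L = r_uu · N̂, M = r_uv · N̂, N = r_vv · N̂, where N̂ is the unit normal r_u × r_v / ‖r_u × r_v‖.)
L = -6;  M = 0;  N = 0

Compute the unit normal N̂(u, v) = (cos(u), sin(u), 0), and the second partials r_uu, r_uv, r_vv. Take dot products:
  L(u, v) = r_uu · N̂ = -6,
  M(u, v) = r_uv · N̂ = 0,
  N(u, v) = r_vv · N̂ = 0.
Evaluating at (u, v) = (-3*pi/4, -1/2):
  L = -6, M = 0, N = 0.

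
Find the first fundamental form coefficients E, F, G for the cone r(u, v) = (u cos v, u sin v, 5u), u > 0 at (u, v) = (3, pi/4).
E = 26;  F = 0;  G = 9

Partials: r_u = (cos(v), sin(v), 5), r_v = (-u*sin(v), u*cos(v), 0). As functions of (u, v):
  E = r_u · r_u = 26,
  F = r_u · r_v = 0,
  G = r_v · r_v = u^2.
Evaluating at (u, v) = (3, pi/4): E = 26, F = 0, G = 9.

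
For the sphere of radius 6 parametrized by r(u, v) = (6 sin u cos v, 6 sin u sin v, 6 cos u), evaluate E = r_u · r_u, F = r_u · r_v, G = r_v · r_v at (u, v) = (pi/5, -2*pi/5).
E = 36;  F = 0;  G = 45/2 - 9*sqrt(5)/2

Partials: r_u = (6*cos(u)*cos(v), 6*sin(v)*cos(u), -6*sin(u)), r_v = (-6*sin(u)*sin(v), 6*sin(u)*cos(v), 0). As functions of (u, v):
  E = r_u · r_u = 36,
  F = r_u · r_v = 0,
  G = r_v · r_v = 36*sin(u)^2.
Evaluating at (u, v) = (pi/5, -2*pi/5): E = 36, F = 0, G = 45/2 - 9*sqrt(5)/2.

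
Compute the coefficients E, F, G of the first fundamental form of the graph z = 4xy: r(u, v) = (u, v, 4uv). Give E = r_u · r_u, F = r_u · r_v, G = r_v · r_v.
E = 16*v^2 + 1;  F = 16*u*v;  G = 16*u^2 + 1

Compute partials: r_u = (1, 0, 4*v), r_v = (0, 1, 4*u). Then
  E = r_u · r_u = 16*v^2 + 1,
  F = r_u · r_v = 16*u*v,
  G = r_v · r_v = 16*u^2 + 1.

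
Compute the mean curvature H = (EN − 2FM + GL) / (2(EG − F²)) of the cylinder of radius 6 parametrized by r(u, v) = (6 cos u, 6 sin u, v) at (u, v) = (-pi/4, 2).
H = -1/12

With E = 36, F = 0, G = 1, L = -6, M = 0, N = 0, assemble
  H = (EN − 2FM + GL) / (2(EG − F²)) = -1/12.
At (u, v) = (-pi/4, 2): H = -1/12.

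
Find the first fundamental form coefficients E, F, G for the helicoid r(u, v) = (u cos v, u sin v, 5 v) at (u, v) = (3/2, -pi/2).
E = 1;  F = 0;  G = 109/4

Partials: r_u = (cos(v), sin(v), 0), r_v = (-u*sin(v), u*cos(v), 5). As functions of (u, v):
  E = r_u · r_u = 1,
  F = r_u · r_v = 0,
  G = r_v · r_v = u^2 + 25.
Evaluating at (u, v) = (3/2, -pi/2): E = 1, F = 0, G = 109/4.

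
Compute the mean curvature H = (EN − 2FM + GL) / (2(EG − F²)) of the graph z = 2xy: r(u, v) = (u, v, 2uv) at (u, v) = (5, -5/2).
H = 25*sqrt(14)/1323

With E = 4*v^2 + 1, F = 4*u*v, G = 4*u^2 + 1, L = 0, M = 2/sqrt(4*u^2 + 4*v^2 + 1), N = 0, assemble
  H = (EN − 2FM + GL) / (2(EG − F²)) = -8*u*v/(4*u^2 + 4*v^2 + 1)^(3/2).
At (u, v) = (5, -5/2): H = 25*sqrt(14)/1323.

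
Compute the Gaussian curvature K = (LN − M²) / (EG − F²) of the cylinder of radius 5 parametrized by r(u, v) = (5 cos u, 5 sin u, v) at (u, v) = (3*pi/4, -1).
K = 0

Coefficients of the first fundamental form: E = 25, F = 0, G = 1.
Coefficients of the second fundamental form: L = -5, M = 0, N = 0.
Assemble K = (LN − M²)/(EG − F²) = 0. At (u, v) = (3*pi/4, -1): K = 0.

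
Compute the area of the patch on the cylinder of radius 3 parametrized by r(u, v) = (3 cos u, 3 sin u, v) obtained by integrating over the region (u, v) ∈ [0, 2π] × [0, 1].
Area = 6*pi

Area = ∫∫ √(EG − F²) du dv with √(EG − F²) = 3. Integrating over [0, 2π] × [0, 1] gives 6*pi.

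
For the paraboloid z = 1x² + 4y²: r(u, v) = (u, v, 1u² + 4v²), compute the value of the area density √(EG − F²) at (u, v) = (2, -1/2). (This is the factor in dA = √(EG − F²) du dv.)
√(EG − F²)|_{(2, -1/2)} = sqrt(33)

E = 4*u^2 + 1, F = 16*u*v, G = 64*v^2 + 1, so EG − F² = 4*u^2 + 64*v^2 + 1. Taking the positive square root: √(EG − F²) = sqrt(4*u^2 + 64*v^2 + 1). At (u, v) = (2, -1/2): sqrt(33).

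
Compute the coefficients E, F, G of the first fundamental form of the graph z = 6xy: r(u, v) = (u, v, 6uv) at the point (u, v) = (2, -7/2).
E = 442;  F = -252;  G = 145

Partials: r_u = (1, 0, 6*v), r_v = (0, 1, 6*u). As functions of (u, v):
  E = r_u · r_u = 36*v^2 + 1,
  F = r_u · r_v = 36*u*v,
  G = r_v · r_v = 36*u^2 + 1.
Evaluating at (u, v) = (2, -7/2): E = 442, F = -252, G = 145.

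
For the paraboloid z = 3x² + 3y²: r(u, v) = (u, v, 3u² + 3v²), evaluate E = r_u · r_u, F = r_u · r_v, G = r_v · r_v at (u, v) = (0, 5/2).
E = 1;  F = 0;  G = 226

Partials: r_u = (1, 0, 6*u), r_v = (0, 1, 6*v). As functions of (u, v):
  E = r_u · r_u = 36*u^2 + 1,
  F = r_u · r_v = 36*u*v,
  G = r_v · r_v = 36*v^2 + 1.
Evaluating at (u, v) = (0, 5/2): E = 1, F = 0, G = 226.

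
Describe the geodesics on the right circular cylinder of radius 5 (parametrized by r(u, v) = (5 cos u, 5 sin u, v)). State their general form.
The cylinder is flat (K = 0) and locally isometric to the plane via the development (u, v) ↦ (5 u, v). Geodesics are the pre-images of straight lines: circles (v constant), vertical lines (u constant), and helices (v = c · u + d) for constants c, d.

A right cylinder has E = 5², F = 0, G = 1, so EG − F² = 5², and L = −5, M = N = 0, giving K = (LN − M²)/(EG − F²) = 0 everywhere. A flat surface is locally isometric to the Euclidean plane via the map (u, v) ↦ (5 u, v). Straight lines in the (x̃, ỹ) plane pull back to: (a) horizontal circles (v = const), (b) vertical generators (u = const), and (c) helices (5 u tan θ = v, i.e. v = c · u + d).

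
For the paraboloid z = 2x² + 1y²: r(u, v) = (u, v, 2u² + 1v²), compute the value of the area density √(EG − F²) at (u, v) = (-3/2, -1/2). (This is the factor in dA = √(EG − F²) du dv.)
√(EG − F²)|_{(-3/2, -1/2)} = sqrt(38)

E = 16*u^2 + 1, F = 8*u*v, G = 4*v^2 + 1, so EG − F² = 16*u^2 + 4*v^2 + 1. Taking the positive square root: √(EG − F²) = sqrt(16*u^2 + 4*v^2 + 1). At (u, v) = (-3/2, -1/2): sqrt(38).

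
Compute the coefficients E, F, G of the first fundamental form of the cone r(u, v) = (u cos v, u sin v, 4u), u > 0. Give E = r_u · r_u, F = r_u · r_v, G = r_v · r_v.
E = 17;  F = 0;  G = u^2

Compute partials: r_u = (cos(v), sin(v), 4), r_v = (-u*sin(v), u*cos(v), 0). Then
  E = r_u · r_u = 17,
  F = r_u · r_v = 0,
  G = r_v · r_v = u^2.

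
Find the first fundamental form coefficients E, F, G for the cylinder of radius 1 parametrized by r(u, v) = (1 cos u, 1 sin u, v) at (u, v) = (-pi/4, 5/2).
E = 1;  F = 0;  G = 1

Partials: r_u = (-sin(u), cos(u), 0), r_v = (0, 0, 1). As functions of (u, v):
  E = r_u · r_u = 1,
  F = r_u · r_v = 0,
  G = r_v · r_v = 1.
Evaluating at (u, v) = (-pi/4, 5/2): E = 1, F = 0, G = 1.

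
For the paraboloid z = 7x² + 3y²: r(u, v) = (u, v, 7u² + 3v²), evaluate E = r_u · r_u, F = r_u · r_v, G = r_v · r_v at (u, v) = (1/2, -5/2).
E = 50;  F = -105;  G = 226

Partials: r_u = (1, 0, 14*u), r_v = (0, 1, 6*v). As functions of (u, v):
  E = r_u · r_u = 196*u^2 + 1,
  F = r_u · r_v = 84*u*v,
  G = r_v · r_v = 36*v^2 + 1.
Evaluating at (u, v) = (1/2, -5/2): E = 50, F = -105, G = 226.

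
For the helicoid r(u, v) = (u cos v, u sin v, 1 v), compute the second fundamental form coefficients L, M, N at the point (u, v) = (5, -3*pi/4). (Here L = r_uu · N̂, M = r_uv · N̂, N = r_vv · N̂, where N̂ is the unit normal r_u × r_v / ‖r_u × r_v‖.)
L = 0;  M = -sqrt(26)/26;  N = 0

Compute the unit normal N̂(u, v) = (sin(v)/sqrt(u^2 + 1), -cos(v)/sqrt(u^2 + 1), u/sqrt(u^2 + 1)), and the second partials r_uu, r_uv, r_vv. Take dot products:
  L(u, v) = r_uu · N̂ = 0,
  M(u, v) = r_uv · N̂ = -1/sqrt(u^2 + 1),
  N(u, v) = r_vv · N̂ = 0.
Evaluating at (u, v) = (5, -3*pi/4):
  L = 0, M = -sqrt(26)/26, N = 0.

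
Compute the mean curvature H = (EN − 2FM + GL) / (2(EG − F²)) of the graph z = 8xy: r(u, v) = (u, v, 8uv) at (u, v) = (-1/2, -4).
H = -1024*sqrt(1041)/1083681

With E = 64*v^2 + 1, F = 64*u*v, G = 64*u^2 + 1, L = 0, M = 8/sqrt(64*u^2 + 64*v^2 + 1), N = 0, assemble
  H = (EN − 2FM + GL) / (2(EG − F²)) = -512*u*v/(64*u^2 + 64*v^2 + 1)^(3/2).
At (u, v) = (-1/2, -4): H = -1024*sqrt(1041)/1083681.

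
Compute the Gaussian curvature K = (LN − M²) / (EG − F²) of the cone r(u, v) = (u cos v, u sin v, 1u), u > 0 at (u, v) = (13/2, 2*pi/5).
K = 0

Coefficients of the first fundamental form: E = 2, F = 0, G = u^2.
Coefficients of the second fundamental form: L = 0, M = 0, N = sqrt(2)*u^2/(2*Abs(u)).
Assemble K = (LN − M²)/(EG − F²) = 0. At (u, v) = (13/2, 2*pi/5): K = 0.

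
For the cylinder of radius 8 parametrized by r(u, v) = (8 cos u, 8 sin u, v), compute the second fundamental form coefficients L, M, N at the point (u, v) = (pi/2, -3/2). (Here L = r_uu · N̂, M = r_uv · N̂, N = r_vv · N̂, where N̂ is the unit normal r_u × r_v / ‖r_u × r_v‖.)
L = -8;  M = 0;  N = 0

Compute the unit normal N̂(u, v) = (cos(u), sin(u), 0), and the second partials r_uu, r_uv, r_vv. Take dot products:
  L(u, v) = r_uu · N̂ = -8,
  M(u, v) = r_uv · N̂ = 0,
  N(u, v) = r_vv · N̂ = 0.
Evaluating at (u, v) = (pi/2, -3/2):
  L = -8, M = 0, N = 0.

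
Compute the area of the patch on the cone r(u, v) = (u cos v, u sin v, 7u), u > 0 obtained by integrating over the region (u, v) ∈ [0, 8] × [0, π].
Area = 160*sqrt(2)*pi

Area = ∫∫ √(EG − F²) du dv with √(EG − F²) = 5*sqrt(2)*Abs(u). Integrating over [0, 8] × [0, π] gives 160*sqrt(2)*pi.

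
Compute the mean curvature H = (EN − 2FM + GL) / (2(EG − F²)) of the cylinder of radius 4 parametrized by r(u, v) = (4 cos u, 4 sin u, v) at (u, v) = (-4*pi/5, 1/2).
H = -1/8

With E = 16, F = 0, G = 1, L = -4, M = 0, N = 0, assemble
  H = (EN − 2FM + GL) / (2(EG − F²)) = -1/8.
At (u, v) = (-4*pi/5, 1/2): H = -1/8.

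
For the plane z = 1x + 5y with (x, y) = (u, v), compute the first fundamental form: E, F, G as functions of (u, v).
E = 2;  F = 5;  G = 26

Compute partials: r_u = (1, 0, 1), r_v = (0, 1, 5). Then
  E = r_u · r_u = 2,
  F = r_u · r_v = 5,
  G = r_v · r_v = 26.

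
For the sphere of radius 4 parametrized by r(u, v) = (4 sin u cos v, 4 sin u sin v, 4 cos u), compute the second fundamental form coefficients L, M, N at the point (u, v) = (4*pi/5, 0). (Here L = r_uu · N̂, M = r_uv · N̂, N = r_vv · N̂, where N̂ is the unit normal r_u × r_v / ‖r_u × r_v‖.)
L = -4;  M = 0;  N = -5/2 + sqrt(5)/2

Compute the unit normal N̂(u, v) = (sin(u)^2*cos(v)/Abs(sin(u)), sin(u)^2*sin(v)/Abs(sin(u)), sin(2*u)/(2*Abs(sin(u)))), and the second partials r_uu, r_uv, r_vv. Take dot products:
  L(u, v) = r_uu · N̂ = -4*sin(u)/Abs(sin(u)),
  M(u, v) = r_uv · N̂ = 0,
  N(u, v) = r_vv · N̂ = -4*sin(u)^3/Abs(sin(u)).
Evaluating at (u, v) = (4*pi/5, 0):
  L = -4, M = 0, N = -5/2 + sqrt(5)/2.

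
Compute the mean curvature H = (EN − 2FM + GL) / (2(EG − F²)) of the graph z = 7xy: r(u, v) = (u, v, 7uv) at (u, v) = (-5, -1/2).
H = -6860*sqrt(4953)/24532209

With E = 49*v^2 + 1, F = 49*u*v, G = 49*u^2 + 1, L = 0, M = 7/sqrt(49*u^2 + 49*v^2 + 1), N = 0, assemble
  H = (EN − 2FM + GL) / (2(EG − F²)) = -343*u*v/(49*u^2 + 49*v^2 + 1)^(3/2).
At (u, v) = (-5, -1/2): H = -6860*sqrt(4953)/24532209.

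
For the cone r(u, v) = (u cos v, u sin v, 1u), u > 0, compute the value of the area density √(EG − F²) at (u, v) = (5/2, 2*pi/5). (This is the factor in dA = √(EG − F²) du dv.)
√(EG − F²)|_{(5/2, 2*pi/5)} = 5*sqrt(2)/2

E = 2, F = 0, G = u^2, so EG − F² = 2*u^2. Taking the positive square root: √(EG − F²) = sqrt(2)*Abs(u). At (u, v) = (5/2, 2*pi/5): 5*sqrt(2)/2.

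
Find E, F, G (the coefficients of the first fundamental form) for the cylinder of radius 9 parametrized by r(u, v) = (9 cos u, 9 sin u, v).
E = 81;  F = 0;  G = 1

Compute partials: r_u = (-9*sin(u), 9*cos(u), 0), r_v = (0, 0, 1). Then
  E = r_u · r_u = 81,
  F = r_u · r_v = 0,
  G = r_v · r_v = 1.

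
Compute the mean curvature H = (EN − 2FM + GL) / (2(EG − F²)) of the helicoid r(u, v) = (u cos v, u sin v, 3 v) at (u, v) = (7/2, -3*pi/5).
H = 0

With E = 1, F = 0, G = u^2 + 9, L = 0, M = -3/sqrt(u^2 + 9), N = 0, assemble
  H = (EN − 2FM + GL) / (2(EG − F²)) = 0.
At (u, v) = (7/2, -3*pi/5): H = 0.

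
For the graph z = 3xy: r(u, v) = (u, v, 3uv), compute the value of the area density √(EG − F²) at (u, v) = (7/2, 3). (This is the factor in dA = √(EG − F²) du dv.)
√(EG − F²)|_{(7/2, 3)} = sqrt(769)/2

E = 9*v^2 + 1, F = 9*u*v, G = 9*u^2 + 1, so EG − F² = 9*u^2 + 9*v^2 + 1. Taking the positive square root: √(EG − F²) = sqrt(9*u^2 + 9*v^2 + 1). At (u, v) = (7/2, 3): sqrt(769)/2.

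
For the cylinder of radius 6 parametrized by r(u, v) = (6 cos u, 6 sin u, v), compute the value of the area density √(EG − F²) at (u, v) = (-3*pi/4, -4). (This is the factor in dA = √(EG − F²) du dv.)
√(EG − F²)|_{(-3*pi/4, -4)} = 6

E = 36, F = 0, G = 1, so EG − F² = 36. Taking the positive square root: √(EG − F²) = 6. At (u, v) = (-3*pi/4, -4): 6.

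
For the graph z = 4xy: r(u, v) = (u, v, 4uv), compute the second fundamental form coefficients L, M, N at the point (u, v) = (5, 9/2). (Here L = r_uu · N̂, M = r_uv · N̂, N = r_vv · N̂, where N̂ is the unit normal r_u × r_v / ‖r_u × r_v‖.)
L = 0;  M = 4*sqrt(29)/145;  N = 0

Compute the unit normal N̂(u, v) = (-4*v/sqrt(16*u^2 + 16*v^2 + 1), -4*u/sqrt(16*u^2 + 16*v^2 + 1), 1/sqrt(16*u^2 + 16*v^2 + 1)), and the second partials r_uu, r_uv, r_vv. Take dot products:
  L(u, v) = r_uu · N̂ = 0,
  M(u, v) = r_uv · N̂ = 4/sqrt(16*u^2 + 16*v^2 + 1),
  N(u, v) = r_vv · N̂ = 0.
Evaluating at (u, v) = (5, 9/2):
  L = 0, M = 4*sqrt(29)/145, N = 0.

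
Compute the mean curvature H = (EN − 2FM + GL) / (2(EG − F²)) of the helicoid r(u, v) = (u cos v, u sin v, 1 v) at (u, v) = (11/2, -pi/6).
H = 0

With E = 1, F = 0, G = u^2 + 1, L = 0, M = -1/sqrt(u^2 + 1), N = 0, assemble
  H = (EN − 2FM + GL) / (2(EG − F²)) = 0.
At (u, v) = (11/2, -pi/6): H = 0.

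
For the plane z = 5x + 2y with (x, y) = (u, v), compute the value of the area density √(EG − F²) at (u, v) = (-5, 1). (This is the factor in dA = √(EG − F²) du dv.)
√(EG − F²)|_{(-5, 1)} = sqrt(30)

E = 26, F = 10, G = 5, so EG − F² = 30. Taking the positive square root: √(EG − F²) = sqrt(30). At (u, v) = (-5, 1): sqrt(30).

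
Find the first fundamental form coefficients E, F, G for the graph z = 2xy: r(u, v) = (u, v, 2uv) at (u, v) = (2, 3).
E = 37;  F = 24;  G = 17

Partials: r_u = (1, 0, 2*v), r_v = (0, 1, 2*u). As functions of (u, v):
  E = r_u · r_u = 4*v^2 + 1,
  F = r_u · r_v = 4*u*v,
  G = r_v · r_v = 4*u^2 + 1.
Evaluating at (u, v) = (2, 3): E = 37, F = 24, G = 17.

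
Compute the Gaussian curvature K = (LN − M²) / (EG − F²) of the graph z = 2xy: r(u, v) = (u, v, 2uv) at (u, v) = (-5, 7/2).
K = -1/5625

Coefficients of the first fundamental form: E = 4*v^2 + 1, F = 4*u*v, G = 4*u^2 + 1.
Coefficients of the second fundamental form: L = 0, M = 2/sqrt(4*u^2 + 4*v^2 + 1), N = 0.
Assemble K = (LN − M²)/(EG − F²) = -4/(16*u^4 + 32*u^2*v^2 + 8*u^2 + 16*v^4 + 8*v^2 + 1). At (u, v) = (-5, 7/2): K = -1/5625.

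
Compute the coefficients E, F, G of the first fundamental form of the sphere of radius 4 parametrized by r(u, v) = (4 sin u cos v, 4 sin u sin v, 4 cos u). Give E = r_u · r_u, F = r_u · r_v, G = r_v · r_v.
E = 16;  F = 0;  G = 16*sin(u)^2

Compute partials: r_u = (4*cos(u)*cos(v), 4*sin(v)*cos(u), -4*sin(u)), r_v = (-4*sin(u)*sin(v), 4*sin(u)*cos(v), 0). Then
  E = r_u · r_u = 16,
  F = r_u · r_v = 0,
  G = r_v · r_v = 16*sin(u)^2.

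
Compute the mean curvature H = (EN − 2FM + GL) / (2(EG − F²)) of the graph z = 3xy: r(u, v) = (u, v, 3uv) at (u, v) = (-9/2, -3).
H = -2916*sqrt(1057)/1117249

With E = 9*v^2 + 1, F = 9*u*v, G = 9*u^2 + 1, L = 0, M = 3/sqrt(9*u^2 + 9*v^2 + 1), N = 0, assemble
  H = (EN − 2FM + GL) / (2(EG − F²)) = -27*u*v/(9*u^2 + 9*v^2 + 1)^(3/2).
At (u, v) = (-9/2, -3): H = -2916*sqrt(1057)/1117249.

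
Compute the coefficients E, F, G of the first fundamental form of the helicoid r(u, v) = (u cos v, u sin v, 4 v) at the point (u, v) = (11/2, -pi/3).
E = 1;  F = 0;  G = 185/4

Partials: r_u = (cos(v), sin(v), 0), r_v = (-u*sin(v), u*cos(v), 4). As functions of (u, v):
  E = r_u · r_u = 1,
  F = r_u · r_v = 0,
  G = r_v · r_v = u^2 + 16.
Evaluating at (u, v) = (11/2, -pi/3): E = 1, F = 0, G = 185/4.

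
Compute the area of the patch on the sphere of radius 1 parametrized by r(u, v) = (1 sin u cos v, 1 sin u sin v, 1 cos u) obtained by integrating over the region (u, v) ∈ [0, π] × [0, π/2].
Area = pi

Area = ∫∫ √(EG − F²) du dv with √(EG − F²) = Abs(sin(u)). Integrating over [0, π] × [0, π/2] gives pi.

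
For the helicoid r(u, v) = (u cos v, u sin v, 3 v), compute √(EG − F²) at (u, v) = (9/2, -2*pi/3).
√(EG − F²)|_{(9/2, -2*pi/3)} = 3*sqrt(13)/2

E = 1, F = 0, G = u^2 + 9; EG − F² = u^2 + 9; √(EG − F²) = sqrt(u^2 + 9). At the given point: 3*sqrt(13)/2.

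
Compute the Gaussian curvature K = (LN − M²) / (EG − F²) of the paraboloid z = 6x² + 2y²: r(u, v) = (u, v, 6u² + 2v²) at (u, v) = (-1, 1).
K = 48/25921

Coefficients of the first fundamental form: E = 144*u^2 + 1, F = 48*u*v, G = 16*v^2 + 1.
Coefficients of the second fundamental form: L = 12/sqrt(144*u^2 + 16*v^2 + 1), M = 0, N = 4/sqrt(144*u^2 + 16*v^2 + 1).
Assemble K = (LN − M²)/(EG − F²) = 48/(20736*u^4 + 4608*u^2*v^2 + 288*u^2 + 256*v^4 + 32*v^2 + 1). At (u, v) = (-1, 1): K = 48/25921.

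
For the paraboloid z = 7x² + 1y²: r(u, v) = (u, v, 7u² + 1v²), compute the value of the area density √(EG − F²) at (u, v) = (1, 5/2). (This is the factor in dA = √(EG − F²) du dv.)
√(EG − F²)|_{(1, 5/2)} = sqrt(222)

E = 196*u^2 + 1, F = 28*u*v, G = 4*v^2 + 1, so EG − F² = 196*u^2 + 4*v^2 + 1. Taking the positive square root: √(EG − F²) = sqrt(196*u^2 + 4*v^2 + 1). At (u, v) = (1, 5/2): sqrt(222).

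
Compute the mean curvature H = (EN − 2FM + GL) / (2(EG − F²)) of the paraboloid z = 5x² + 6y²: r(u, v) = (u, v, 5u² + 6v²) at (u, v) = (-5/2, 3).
H = 10241*sqrt(2)/119164

With E = 100*u^2 + 1, F = 120*u*v, G = 144*v^2 + 1, L = 10/sqrt(100*u^2 + 144*v^2 + 1), M = 0, N = 12/sqrt(100*u^2 + 144*v^2 + 1), assemble
  H = (EN − 2FM + GL) / (2(EG − F²)) = (600*u^2 + 720*v^2 + 11)/(100*u^2 + 144*v^2 + 1)^(3/2).
At (u, v) = (-5/2, 3): H = 10241*sqrt(2)/119164.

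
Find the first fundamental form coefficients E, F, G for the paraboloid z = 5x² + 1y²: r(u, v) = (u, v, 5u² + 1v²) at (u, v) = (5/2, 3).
E = 626;  F = 150;  G = 37

Partials: r_u = (1, 0, 10*u), r_v = (0, 1, 2*v). As functions of (u, v):
  E = r_u · r_u = 100*u^2 + 1,
  F = r_u · r_v = 20*u*v,
  G = r_v · r_v = 4*v^2 + 1.
Evaluating at (u, v) = (5/2, 3): E = 626, F = 150, G = 37.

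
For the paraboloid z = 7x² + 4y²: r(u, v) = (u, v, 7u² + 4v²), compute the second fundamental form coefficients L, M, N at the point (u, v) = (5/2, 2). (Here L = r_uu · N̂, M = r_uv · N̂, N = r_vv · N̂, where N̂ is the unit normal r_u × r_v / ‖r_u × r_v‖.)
L = 7*sqrt(1482)/741;  M = 0;  N = 4*sqrt(1482)/741

Compute the unit normal N̂(u, v) = (-14*u/sqrt(196*u^2 + 64*v^2 + 1), -8*v/sqrt(196*u^2 + 64*v^2 + 1), 1/sqrt(196*u^2 + 64*v^2 + 1)), and the second partials r_uu, r_uv, r_vv. Take dot products:
  L(u, v) = r_uu · N̂ = 14/sqrt(196*u^2 + 64*v^2 + 1),
  M(u, v) = r_uv · N̂ = 0,
  N(u, v) = r_vv · N̂ = 8/sqrt(196*u^2 + 64*v^2 + 1).
Evaluating at (u, v) = (5/2, 2):
  L = 7*sqrt(1482)/741, M = 0, N = 4*sqrt(1482)/741.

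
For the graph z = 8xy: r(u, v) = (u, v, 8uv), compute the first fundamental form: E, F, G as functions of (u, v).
E = 64*v^2 + 1;  F = 64*u*v;  G = 64*u^2 + 1

Compute partials: r_u = (1, 0, 8*v), r_v = (0, 1, 8*u). Then
  E = r_u · r_u = 64*v^2 + 1,
  F = r_u · r_v = 64*u*v,
  G = r_v · r_v = 64*u^2 + 1.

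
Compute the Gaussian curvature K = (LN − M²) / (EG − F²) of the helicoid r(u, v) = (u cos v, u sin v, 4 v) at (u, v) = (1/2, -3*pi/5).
K = -256/4225

Coefficients of the first fundamental form: E = 1, F = 0, G = u^2 + 16.
Coefficients of the second fundamental form: L = 0, M = -4/sqrt(u^2 + 16), N = 0.
Assemble K = (LN − M²)/(EG − F²) = -16/(u^2 + 16)^2. At (u, v) = (1/2, -3*pi/5): K = -256/4225.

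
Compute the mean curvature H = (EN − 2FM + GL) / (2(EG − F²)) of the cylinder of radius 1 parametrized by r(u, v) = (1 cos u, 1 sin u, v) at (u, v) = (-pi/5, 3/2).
H = -1/2

With E = 1, F = 0, G = 1, L = -1, M = 0, N = 0, assemble
  H = (EN − 2FM + GL) / (2(EG − F²)) = -1/2.
At (u, v) = (-pi/5, 3/2): H = -1/2.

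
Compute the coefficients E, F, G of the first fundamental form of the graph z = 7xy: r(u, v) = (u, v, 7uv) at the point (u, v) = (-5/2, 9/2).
E = 3973/4;  F = -2205/4;  G = 1229/4

Partials: r_u = (1, 0, 7*v), r_v = (0, 1, 7*u). As functions of (u, v):
  E = r_u · r_u = 49*v^2 + 1,
  F = r_u · r_v = 49*u*v,
  G = r_v · r_v = 49*u^2 + 1.
Evaluating at (u, v) = (-5/2, 9/2): E = 3973/4, F = -2205/4, G = 1229/4.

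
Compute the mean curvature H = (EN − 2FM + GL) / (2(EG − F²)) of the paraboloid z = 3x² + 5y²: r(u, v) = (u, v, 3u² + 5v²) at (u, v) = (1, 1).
H = 488*sqrt(137)/18769

With E = 36*u^2 + 1, F = 60*u*v, G = 100*v^2 + 1, L = 6/sqrt(36*u^2 + 100*v^2 + 1), M = 0, N = 10/sqrt(36*u^2 + 100*v^2 + 1), assemble
  H = (EN − 2FM + GL) / (2(EG − F²)) = 4*(45*u^2 + 75*v^2 + 2)/(36*u^2 + 100*v^2 + 1)^(3/2).
At (u, v) = (1, 1): H = 488*sqrt(137)/18769.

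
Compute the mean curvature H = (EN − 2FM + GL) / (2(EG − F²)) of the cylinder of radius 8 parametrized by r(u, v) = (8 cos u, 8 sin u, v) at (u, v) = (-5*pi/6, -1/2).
H = -1/16

With E = 64, F = 0, G = 1, L = -8, M = 0, N = 0, assemble
  H = (EN − 2FM + GL) / (2(EG − F²)) = -1/16.
At (u, v) = (-5*pi/6, -1/2): H = -1/16.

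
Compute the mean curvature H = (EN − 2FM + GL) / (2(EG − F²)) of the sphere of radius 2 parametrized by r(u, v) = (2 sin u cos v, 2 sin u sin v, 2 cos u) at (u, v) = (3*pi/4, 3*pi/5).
H = -1/2

With E = 4, F = 0, G = 4*sin(u)^2, L = -2*sin(u)/Abs(sin(u)), M = 0, N = -2*sin(u)^3/Abs(sin(u)), assemble
  H = (EN − 2FM + GL) / (2(EG − F²)) = -sin(u)/(2*Abs(sin(u))).
At (u, v) = (3*pi/4, 3*pi/5): H = -1/2.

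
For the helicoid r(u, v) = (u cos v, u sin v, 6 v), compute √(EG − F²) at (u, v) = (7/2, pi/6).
√(EG − F²)|_{(7/2, pi/6)} = sqrt(193)/2

E = 1, F = 0, G = u^2 + 36; EG − F² = u^2 + 36; √(EG − F²) = sqrt(u^2 + 36). At the given point: sqrt(193)/2.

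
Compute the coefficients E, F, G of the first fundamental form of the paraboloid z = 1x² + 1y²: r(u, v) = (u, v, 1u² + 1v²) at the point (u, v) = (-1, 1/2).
E = 5;  F = -2;  G = 2

Partials: r_u = (1, 0, 2*u), r_v = (0, 1, 2*v). As functions of (u, v):
  E = r_u · r_u = 4*u^2 + 1,
  F = r_u · r_v = 4*u*v,
  G = r_v · r_v = 4*v^2 + 1.
Evaluating at (u, v) = (-1, 1/2): E = 5, F = -2, G = 2.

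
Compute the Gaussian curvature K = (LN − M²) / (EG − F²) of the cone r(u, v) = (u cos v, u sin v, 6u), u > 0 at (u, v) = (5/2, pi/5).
K = 0

Coefficients of the first fundamental form: E = 37, F = 0, G = u^2.
Coefficients of the second fundamental form: L = 0, M = 0, N = 6*sqrt(37)*u^2/(37*Abs(u)).
Assemble K = (LN − M²)/(EG − F²) = 0. At (u, v) = (5/2, pi/5): K = 0.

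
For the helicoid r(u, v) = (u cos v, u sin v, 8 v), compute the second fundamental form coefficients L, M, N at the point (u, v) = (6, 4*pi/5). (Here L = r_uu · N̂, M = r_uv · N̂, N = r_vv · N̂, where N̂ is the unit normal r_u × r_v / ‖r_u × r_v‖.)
L = 0;  M = -4/5;  N = 0

Compute the unit normal N̂(u, v) = (8*sin(v)/sqrt(u^2 + 64), -8*cos(v)/sqrt(u^2 + 64), u/sqrt(u^2 + 64)), and the second partials r_uu, r_uv, r_vv. Take dot products:
  L(u, v) = r_uu · N̂ = 0,
  M(u, v) = r_uv · N̂ = -8/sqrt(u^2 + 64),
  N(u, v) = r_vv · N̂ = 0.
Evaluating at (u, v) = (6, 4*pi/5):
  L = 0, M = -4/5, N = 0.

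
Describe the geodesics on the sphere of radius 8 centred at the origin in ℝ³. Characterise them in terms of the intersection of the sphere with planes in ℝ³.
Geodesics on the sphere of radius 8 are great circles — circles of radius 8 obtained as the intersection of the sphere with planes through the origin (the centre of the sphere).

A curve α(t) of nonzero constant speed on the sphere of radius 8 is a geodesic iff its acceleration α̈ is everywhere normal to the surface, i.e. parallel to the radial vector α(t). Then d/dt(α × α̇) = α̇ × α̇ + α × α̈ = 0, so α × α̇ is a constant vector n ≠ 0 and α(t) · n = 0 for all t: α lies in the plane through the origin with normal n. The intersection of that plane with the sphere is a circle of radius 8 (a great circle). Conversely, a great circle traversed at constant speed has centripetal acceleration pointing at the origin, hence normal to the sphere, so every great circle is a geodesic.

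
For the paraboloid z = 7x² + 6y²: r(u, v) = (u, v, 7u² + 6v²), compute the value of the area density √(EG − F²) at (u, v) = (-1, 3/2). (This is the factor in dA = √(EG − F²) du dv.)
√(EG − F²)|_{(-1, 3/2)} = sqrt(521)

E = 196*u^2 + 1, F = 168*u*v, G = 144*v^2 + 1, so EG − F² = 196*u^2 + 144*v^2 + 1. Taking the positive square root: √(EG − F²) = sqrt(196*u^2 + 144*v^2 + 1). At (u, v) = (-1, 3/2): sqrt(521).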